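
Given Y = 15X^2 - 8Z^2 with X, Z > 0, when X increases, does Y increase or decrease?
Y increases

Taking the partial derivative:
∂Y/∂X = 30X

∂Y/∂X = 30X > 0 (assuming positive values)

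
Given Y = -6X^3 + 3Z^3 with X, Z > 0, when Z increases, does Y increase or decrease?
Y increases

Taking the partial derivative:
∂Y/∂Z = 9Z^2

∂Y/∂Z = 9Z^2 > 0 (assuming positive values)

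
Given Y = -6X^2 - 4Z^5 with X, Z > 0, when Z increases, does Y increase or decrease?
Y decreases

Taking the partial derivative:
∂Y/∂Z = -20Z^4

∂Y/∂Z = -20Z^4 < 0 (assuming positive values)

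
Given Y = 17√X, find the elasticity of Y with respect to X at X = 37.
Elasticity = 1/2

Elasticity = (dY/dX) · (X/Y)

dY/dX = 17/(2·√X)
At X = 37: dY/dX = 17·√37/74, Y = 17·√37

Elasticity = (17·√37/74) · (37 / (17·√37)) = 1/2

Interpretation: for a small percentage change in X, the percentage change in Y is approximately 0.50 times as large.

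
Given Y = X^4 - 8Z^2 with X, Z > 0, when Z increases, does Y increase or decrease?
Y decreases

Taking the partial derivative:
∂Y/∂Z = -16Z

∂Y/∂Z = -16Z < 0 (assuming positive values)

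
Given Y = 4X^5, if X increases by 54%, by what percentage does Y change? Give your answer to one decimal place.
766.2%

For Y = 4X^5:
If X → X(1 + 0.54)
Then Y → Y · (1 + 0.54)^5
     ≈ Y · 8.6617

Percentage change = ((1 + 0.54)^5 − 1) × 100% ≈ 766.2%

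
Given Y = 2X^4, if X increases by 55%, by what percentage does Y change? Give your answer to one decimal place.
477.2%

For Y = 2X^4:
If X → X(1 + 0.55)
Then Y → Y · (1 + 0.55)^4
     ≈ Y · 5.7720

Percentage change = ((1 + 0.55)^4 − 1) × 100% ≈ 477.2%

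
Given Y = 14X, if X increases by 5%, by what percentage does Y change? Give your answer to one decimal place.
5.0%

For Y = 14X:
If X → X(1 + 0.05)
Then Y → Y · (1 + 0.05)^1
     = Y · 1.0500

Percentage change = ((1 + 0.05)^1 − 1) × 100% = 5.0%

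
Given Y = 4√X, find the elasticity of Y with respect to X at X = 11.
Elasticity = 1/2

Elasticity = (dY/dX) · (X/Y)

dY/dX = 2/√X
At X = 11: dY/dX = 2·√11/11, Y = 4·√11

Elasticity = (2·√11/11) · (11 / (4·√11)) = 1/2

Interpretation: for a small percentage change in X, the percentage change in Y is approximately 0.50 times as large.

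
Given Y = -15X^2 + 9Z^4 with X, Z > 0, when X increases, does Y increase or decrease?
Y decreases

Taking the partial derivative:
∂Y/∂X = -30X

∂Y/∂X = -30X < 0 (assuming positive values)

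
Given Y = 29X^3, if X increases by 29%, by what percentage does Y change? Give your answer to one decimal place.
114.7%

For Y = 29X^3:
If X → X(1 + 0.29)
Then Y → Y · (1 + 0.29)^3
     ≈ Y · 2.1467

Percentage change = ((1 + 0.29)^3 − 1) × 100% ≈ 114.7%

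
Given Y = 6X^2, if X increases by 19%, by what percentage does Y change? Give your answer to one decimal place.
41.6%

For Y = 6X^2:
If X → X(1 + 0.19)
Then Y → Y · (1 + 0.19)^2
     = Y · 1.4161

Percentage change = ((1 + 0.19)^2 − 1) × 100% ≈ 41.6%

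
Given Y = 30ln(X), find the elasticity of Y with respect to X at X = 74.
Elasticity = 1/ln(74) ≈ 0.2323

Elasticity = (dY/dX) · (X/Y)

dY/dX = 30/X
At X = 74: dY/dX = 15/37, Y = 30·ln(74)

Elasticity = (15/37) · (74 / (30·ln(74))) = 1/ln(74) ≈ 0.2323

Interpretation: for a small percentage change in X, the percentage change in Y is approximately 0.23 times as large.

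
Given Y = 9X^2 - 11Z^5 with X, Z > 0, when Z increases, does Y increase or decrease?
Y decreases

Taking the partial derivative:
∂Y/∂Z = -55Z^4

∂Y/∂Z = -55Z^4 < 0 (assuming positive values)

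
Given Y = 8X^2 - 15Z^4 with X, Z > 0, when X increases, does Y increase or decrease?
Y increases

Taking the partial derivative:
∂Y/∂X = 16X

∂Y/∂X = 16X > 0 (assuming positive values)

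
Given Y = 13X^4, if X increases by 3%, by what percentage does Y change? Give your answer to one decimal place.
12.6%

For Y = 13X^4:
If X → X(1 + 0.03)
Then Y → Y · (1 + 0.03)^4
     ≈ Y · 1.1255

Percentage change = ((1 + 0.03)^4 − 1) × 100% ≈ 12.6%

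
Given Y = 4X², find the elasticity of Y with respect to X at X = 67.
Elasticity = 2

Elasticity = (dY/dX) · (X/Y)

dY/dX = 8·X
At X = 67: dY/dX = 536, Y = 17956

Elasticity = 536 · (67 / 17956) = 2

Interpretation: for a small percentage change in X, the percentage change in Y is approximately 2.00 times as large.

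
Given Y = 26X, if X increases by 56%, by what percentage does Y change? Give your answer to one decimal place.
56.0%

For Y = 26X:
If X → X(1 + 0.56)
Then Y → Y · (1 + 0.56)^1
     = Y · 1.5600

Percentage change = ((1 + 0.56)^1 − 1) × 100% = 56.0%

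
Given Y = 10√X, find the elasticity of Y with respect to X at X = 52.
Elasticity = 1/2

Elasticity = (dY/dX) · (X/Y)

dY/dX = 5/√X
At X = 52: dY/dX = 5·√13/26, Y = 20·√13

Elasticity = (5·√13/26) · (52 / (20·√13)) = 1/2

Interpretation: for a small percentage change in X, the percentage change in Y is approximately 0.50 times as large.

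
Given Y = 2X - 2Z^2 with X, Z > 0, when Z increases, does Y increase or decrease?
Y decreases

Taking the partial derivative:
∂Y/∂Z = -4Z

∂Y/∂Z = -4Z < 0 (assuming positive values)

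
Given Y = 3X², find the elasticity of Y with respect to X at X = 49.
Elasticity = 2

Elasticity = (dY/dX) · (X/Y)

dY/dX = 6·X
At X = 49: dY/dX = 294, Y = 7203

Elasticity = 294 · (49 / 7203) = 2

Interpretation: for a small percentage change in X, the percentage change in Y is approximately 2.00 times as large.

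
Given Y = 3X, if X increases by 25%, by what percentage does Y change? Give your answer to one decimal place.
25.0%

For Y = 3X:
If X → X(1 + 0.25)
Then Y → Y · (1 + 0.25)^1
     = Y · 1.2500

Percentage change = ((1 + 0.25)^1 − 1) × 100% = 25.0%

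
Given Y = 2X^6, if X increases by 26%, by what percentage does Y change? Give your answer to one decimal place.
300.2%

For Y = 2X^6:
If X → X(1 + 0.26)
Then Y → Y · (1 + 0.26)^6
     ≈ Y · 4.0015

Percentage change = ((1 + 0.26)^6 − 1) × 100% ≈ 300.2%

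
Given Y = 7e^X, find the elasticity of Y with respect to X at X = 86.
Elasticity = 86

Elasticity = (dY/dX) · (X/Y)

dY/dX = 7·e^X
At X = 86: dY/dX = 7·e^86, Y = 7·e^86

Elasticity = (7·e^86) · (86 / (7·e^86)) = 86

Interpretation: for a small percentage change in X, the percentage change in Y is approximately 86.00 times as large.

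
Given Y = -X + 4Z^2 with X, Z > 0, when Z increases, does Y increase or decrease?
Y increases

Taking the partial derivative:
∂Y/∂Z = 8Z

∂Y/∂Z = 8Z > 0 (assuming positive values)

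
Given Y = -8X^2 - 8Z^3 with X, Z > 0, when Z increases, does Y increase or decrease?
Y decreases

Taking the partial derivative:
∂Y/∂Z = -24Z^2

∂Y/∂Z = -24Z^2 < 0 (assuming positive values)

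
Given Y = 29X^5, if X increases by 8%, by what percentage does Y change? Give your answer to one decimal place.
46.9%

For Y = 29X^5:
If X → X(1 + 0.08)
Then Y → Y · (1 + 0.08)^5
     ≈ Y · 1.4693

Percentage change = ((1 + 0.08)^5 − 1) × 100% ≈ 46.9%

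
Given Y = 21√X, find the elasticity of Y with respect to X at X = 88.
Elasticity = 1/2

Elasticity = (dY/dX) · (X/Y)

dY/dX = 21/(2·√X)
At X = 88: dY/dX = 21·√22/88, Y = 42·√22

Elasticity = (21·√22/88) · (88 / (42·√22)) = 1/2

Interpretation: for a small percentage change in X, the percentage change in Y is approximately 0.50 times as large.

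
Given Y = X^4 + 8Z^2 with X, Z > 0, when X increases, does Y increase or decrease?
Y increases

Taking the partial derivative:
∂Y/∂X = 4X^3

∂Y/∂X = 4X^3 > 0 (assuming positive values)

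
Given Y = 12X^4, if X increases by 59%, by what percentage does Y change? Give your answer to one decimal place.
539.1%

For Y = 12X^4:
If X → X(1 + 0.59)
Then Y → Y · (1 + 0.59)^4
     ≈ Y · 6.3913

Percentage change = ((1 + 0.59)^4 − 1) × 100% ≈ 539.1%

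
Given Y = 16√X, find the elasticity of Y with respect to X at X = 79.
Elasticity = 1/2

Elasticity = (dY/dX) · (X/Y)

dY/dX = 8/√X
At X = 79: dY/dX = 8·√79/79, Y = 16·√79

Elasticity = (8·√79/79) · (79 / (16·√79)) = 1/2

Interpretation: for a small percentage change in X, the percentage change in Y is approximately 0.50 times as large.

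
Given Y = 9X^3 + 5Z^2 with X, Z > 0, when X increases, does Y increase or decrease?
Y increases

Taking the partial derivative:
∂Y/∂X = 27X^2

∂Y/∂X = 27X^2 > 0 (assuming positive values)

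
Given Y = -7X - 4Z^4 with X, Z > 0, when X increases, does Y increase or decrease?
Y decreases

Taking the partial derivative:
∂Y/∂X = -7

∂Y/∂X = -7 < 0 (assuming positive values)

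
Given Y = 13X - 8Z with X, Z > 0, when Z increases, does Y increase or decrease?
Y decreases

Taking the partial derivative:
∂Y/∂Z = -8

∂Y/∂Z = -8 < 0 (assuming positive values)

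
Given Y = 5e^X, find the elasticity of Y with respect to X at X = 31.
Elasticity = 31

Elasticity = (dY/dX) · (X/Y)

dY/dX = 5·e^X
At X = 31: dY/dX = 5·e^31, Y = 5·e^31

Elasticity = (5·e^31) · (31 / (5·e^31)) = 31

Interpretation: for a small percentage change in X, the percentage change in Y is approximately 31.00 times as large.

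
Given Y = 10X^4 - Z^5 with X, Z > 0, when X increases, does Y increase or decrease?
Y increases

Taking the partial derivative:
∂Y/∂X = 40X^3

∂Y/∂X = 40X^3 > 0 (assuming positive values)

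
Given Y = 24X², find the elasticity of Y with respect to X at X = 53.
Elasticity = 2

Elasticity = (dY/dX) · (X/Y)

dY/dX = 48·X
At X = 53: dY/dX = 2544, Y = 67416

Elasticity = 2544 · (53 / 67416) = 2

Interpretation: for a small percentage change in X, the percentage change in Y is approximately 2.00 times as large.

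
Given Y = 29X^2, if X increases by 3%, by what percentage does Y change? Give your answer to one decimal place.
6.1%

For Y = 29X^2:
If X → X(1 + 0.03)
Then Y → Y · (1 + 0.03)^2
     = Y · 1.0609

Percentage change = ((1 + 0.03)^2 − 1) × 100% ≈ 6.1%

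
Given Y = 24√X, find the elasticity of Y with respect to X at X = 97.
Elasticity = 1/2

Elasticity = (dY/dX) · (X/Y)

dY/dX = 12/√X
At X = 97: dY/dX = 12·√97/97, Y = 24·√97

Elasticity = (12·√97/97) · (97 / (24·√97)) = 1/2

Interpretation: for a small percentage change in X, the percentage change in Y is approximately 0.50 times as large.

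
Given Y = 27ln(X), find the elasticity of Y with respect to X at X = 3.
Elasticity = 1/ln(3) ≈ 0.9102

Elasticity = (dY/dX) · (X/Y)

dY/dX = 27/X
At X = 3: dY/dX = 9, Y = 27·ln(3)

Elasticity = 9 · (3 / (27·ln(3))) = 1/ln(3) ≈ 0.9102

Interpretation: for a small percentage change in X, the percentage change in Y is approximately 0.91 times as large.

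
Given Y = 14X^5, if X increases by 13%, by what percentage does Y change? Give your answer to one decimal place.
84.2%

For Y = 14X^5:
If X → X(1 + 0.13)
Then Y → Y · (1 + 0.13)^5
     ≈ Y · 1.8424

Percentage change = ((1 + 0.13)^5 − 1) × 100% ≈ 84.2%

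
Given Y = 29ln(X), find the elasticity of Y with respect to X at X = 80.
Elasticity = 1/ln(80) ≈ 0.2282

Elasticity = (dY/dX) · (X/Y)

dY/dX = 29/X
At X = 80: dY/dX = 29/80, Y = 29·ln(80)

Elasticity = (29/80) · (80 / (29·ln(80))) = 1/ln(80) ≈ 0.2282

Interpretation: for a small percentage change in X, the percentage change in Y is approximately 0.23 times as large.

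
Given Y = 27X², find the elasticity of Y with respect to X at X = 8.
Elasticity = 2

Elasticity = (dY/dX) · (X/Y)

dY/dX = 54·X
At X = 8: dY/dX = 432, Y = 1728

Elasticity = 432 · (8 / 1728) = 2

Interpretation: for a small percentage change in X, the percentage change in Y is approximately 2.00 times as large.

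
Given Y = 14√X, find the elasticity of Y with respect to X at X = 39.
Elasticity = 1/2

Elasticity = (dY/dX) · (X/Y)

dY/dX = 7/√X
At X = 39: dY/dX = 7·√39/39, Y = 14·√39

Elasticity = (7·√39/39) · (39 / (14·√39)) = 1/2

Interpretation: for a small percentage change in X, the percentage change in Y is approximately 0.50 times as large.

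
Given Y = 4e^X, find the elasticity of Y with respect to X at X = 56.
Elasticity = 56

Elasticity = (dY/dX) · (X/Y)

dY/dX = 4·e^X
At X = 56: dY/dX = 4·e^56, Y = 4·e^56

Elasticity = (4·e^56) · (56 / (4·e^56)) = 56

Interpretation: for a small percentage change in X, the percentage change in Y is approximately 56.00 times as large.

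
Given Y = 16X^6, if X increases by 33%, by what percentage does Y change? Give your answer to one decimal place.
453.5%

For Y = 16X^6:
If X → X(1 + 0.33)
Then Y → Y · (1 + 0.33)^6
     ≈ Y · 5.5349

Percentage change = ((1 + 0.33)^6 − 1) × 100% ≈ 453.5%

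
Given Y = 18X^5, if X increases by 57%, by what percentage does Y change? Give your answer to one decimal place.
853.9%

For Y = 18X^5:
If X → X(1 + 0.57)
Then Y → Y · (1 + 0.57)^5
     ≈ Y · 9.5389

Percentage change = ((1 + 0.57)^5 − 1) × 100% ≈ 853.9%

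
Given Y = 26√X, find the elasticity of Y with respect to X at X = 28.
Elasticity = 1/2

Elasticity = (dY/dX) · (X/Y)

dY/dX = 13/√X
At X = 28: dY/dX = 13·√7/14, Y = 52·√7

Elasticity = (13·√7/14) · (28 / (52·√7)) = 1/2

Interpretation: for a small percentage change in X, the percentage change in Y is approximately 0.50 times as large.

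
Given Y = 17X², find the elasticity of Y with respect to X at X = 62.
Elasticity = 2

Elasticity = (dY/dX) · (X/Y)

dY/dX = 34·X
At X = 62: dY/dX = 2108, Y = 65348

Elasticity = 2108 · (62 / 65348) = 2

Interpretation: for a small percentage change in X, the percentage change in Y is approximately 2.00 times as large.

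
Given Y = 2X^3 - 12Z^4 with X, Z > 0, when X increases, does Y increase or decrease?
Y increases

Taking the partial derivative:
∂Y/∂X = 6X^2

∂Y/∂X = 6X^2 > 0 (assuming positive values)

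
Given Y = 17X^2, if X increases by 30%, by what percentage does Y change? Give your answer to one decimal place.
69.0%

For Y = 17X^2:
If X → X(1 + 0.3)
Then Y → Y · (1 + 0.3)^2
     = Y · 1.6900

Percentage change = ((1 + 0.3)^2 − 1) × 100% = 69.0%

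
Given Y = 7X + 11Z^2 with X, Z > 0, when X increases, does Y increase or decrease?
Y increases

Taking the partial derivative:
∂Y/∂X = 7

∂Y/∂X = 7 > 0 (assuming positive values)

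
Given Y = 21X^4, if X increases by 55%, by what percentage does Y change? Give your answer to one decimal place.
477.2%

For Y = 21X^4:
If X → X(1 + 0.55)
Then Y → Y · (1 + 0.55)^4
     ≈ Y · 5.7720

Percentage change = ((1 + 0.55)^4 − 1) × 100% ≈ 477.2%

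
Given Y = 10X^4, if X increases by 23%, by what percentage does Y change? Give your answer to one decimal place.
128.9%

For Y = 10X^4:
If X → X(1 + 0.23)
Then Y → Y · (1 + 0.23)^4
     ≈ Y · 2.2889

Percentage change = ((1 + 0.23)^4 − 1) × 100% ≈ 128.9%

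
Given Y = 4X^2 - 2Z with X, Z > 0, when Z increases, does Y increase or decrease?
Y decreases

Taking the partial derivative:
∂Y/∂Z = -2

∂Y/∂Z = -2 < 0 (assuming positive values)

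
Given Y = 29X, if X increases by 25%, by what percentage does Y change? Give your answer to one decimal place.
25.0%

For Y = 29X:
If X → X(1 + 0.25)
Then Y → Y · (1 + 0.25)^1
     = Y · 1.2500

Percentage change = ((1 + 0.25)^1 − 1) × 100% = 25.0%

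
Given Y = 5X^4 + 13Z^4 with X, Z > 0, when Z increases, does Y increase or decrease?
Y increases

Taking the partial derivative:
∂Y/∂Z = 52Z^3

∂Y/∂Z = 52Z^3 > 0 (assuming positive values)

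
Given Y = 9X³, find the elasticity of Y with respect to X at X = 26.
Elasticity = 3

Elasticity = (dY/dX) · (X/Y)

dY/dX = 27·X²
At X = 26: dY/dX = 18252, Y = 158184

Elasticity = 18252 · (26 / 158184) = 3

Interpretation: for a small percentage change in X, the percentage change in Y is approximately 3.00 times as large.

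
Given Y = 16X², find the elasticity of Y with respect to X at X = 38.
Elasticity = 2

Elasticity = (dY/dX) · (X/Y)

dY/dX = 32·X
At X = 38: dY/dX = 1216, Y = 23104

Elasticity = 1216 · (38 / 23104) = 2

Interpretation: for a small percentage change in X, the percentage change in Y is approximately 2.00 times as large.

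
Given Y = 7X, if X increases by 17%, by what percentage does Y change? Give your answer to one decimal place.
17.0%

For Y = 7X:
If X → X(1 + 0.17)
Then Y → Y · (1 + 0.17)^1
     = Y · 1.1700

Percentage change = ((1 + 0.17)^1 − 1) × 100% = 17.0%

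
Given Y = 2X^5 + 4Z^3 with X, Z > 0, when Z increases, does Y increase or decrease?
Y increases

Taking the partial derivative:
∂Y/∂Z = 12Z^2

∂Y/∂Z = 12Z^2 > 0 (assuming positive values)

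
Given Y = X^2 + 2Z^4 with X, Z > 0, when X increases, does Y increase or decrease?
Y increases

Taking the partial derivative:
∂Y/∂X = 2X

∂Y/∂X = 2X > 0 (assuming positive values)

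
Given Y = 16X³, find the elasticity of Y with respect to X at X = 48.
Elasticity = 3

Elasticity = (dY/dX) · (X/Y)

dY/dX = 48·X²
At X = 48: dY/dX = 110592, Y = 1769472

Elasticity = 110592 · (48 / 1769472) = 3

Interpretation: for a small percentage change in X, the percentage change in Y is approximately 3.00 times as large.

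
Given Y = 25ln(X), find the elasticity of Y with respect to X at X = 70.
Elasticity = 1/ln(70) ≈ 0.2354

Elasticity = (dY/dX) · (X/Y)

dY/dX = 25/X
At X = 70: dY/dX = 5/14, Y = 25·ln(70)

Elasticity = (5/14) · (70 / (25·ln(70))) = 1/ln(70) ≈ 0.2354

Interpretation: for a small percentage change in X, the percentage change in Y is approximately 0.24 times as large.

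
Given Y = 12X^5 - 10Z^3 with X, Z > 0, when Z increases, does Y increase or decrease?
Y decreases

Taking the partial derivative:
∂Y/∂Z = -30Z^2

∂Y/∂Z = -30Z^2 < 0 (assuming positive values)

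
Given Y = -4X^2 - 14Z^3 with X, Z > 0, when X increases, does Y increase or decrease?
Y decreases

Taking the partial derivative:
∂Y/∂X = -8X

∂Y/∂X = -8X < 0 (assuming positive values)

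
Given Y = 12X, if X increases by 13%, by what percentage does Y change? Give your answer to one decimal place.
13.0%

For Y = 12X:
If X → X(1 + 0.13)
Then Y → Y · (1 + 0.13)^1
     = Y · 1.1300

Percentage change = ((1 + 0.13)^1 − 1) × 100% = 13.0%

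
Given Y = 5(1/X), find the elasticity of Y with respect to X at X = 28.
Elasticity = -1

Elasticity = (dY/dX) · (X/Y)

dY/dX = -5/X²
At X = 28: dY/dX = -5/784, Y = 5/28

Elasticity = (-5/784) · (28 / (5/28)) = -1

Interpretation: for a small percentage change in X, the percentage change in Y is approximately -1.00 times as large.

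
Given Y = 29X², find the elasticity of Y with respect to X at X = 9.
Elasticity = 2

Elasticity = (dY/dX) · (X/Y)

dY/dX = 58·X
At X = 9: dY/dX = 522, Y = 2349

Elasticity = 522 · (9 / 2349) = 2

Interpretation: for a small percentage change in X, the percentage change in Y is approximately 2.00 times as large.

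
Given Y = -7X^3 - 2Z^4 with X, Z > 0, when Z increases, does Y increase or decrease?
Y decreases

Taking the partial derivative:
∂Y/∂Z = -8Z^3

∂Y/∂Z = -8Z^3 < 0 (assuming positive values)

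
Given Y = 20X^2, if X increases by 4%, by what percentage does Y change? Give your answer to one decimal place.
8.2%

For Y = 20X^2:
If X → X(1 + 0.04)
Then Y → Y · (1 + 0.04)^2
     = Y · 1.0816

Percentage change = ((1 + 0.04)^2 − 1) × 100% ≈ 8.2%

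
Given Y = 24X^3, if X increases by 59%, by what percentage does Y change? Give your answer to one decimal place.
302.0%

For Y = 24X^3:
If X → X(1 + 0.59)
Then Y → Y · (1 + 0.59)^3
     ≈ Y · 4.0197

Percentage change = ((1 + 0.59)^3 − 1) × 100% ≈ 302.0%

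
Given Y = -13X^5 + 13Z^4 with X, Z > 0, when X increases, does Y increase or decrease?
Y decreases

Taking the partial derivative:
∂Y/∂X = -65X^4

∂Y/∂X = -65X^4 < 0 (assuming positive values)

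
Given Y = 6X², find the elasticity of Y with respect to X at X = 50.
Elasticity = 2

Elasticity = (dY/dX) · (X/Y)

dY/dX = 12·X
At X = 50: dY/dX = 600, Y = 15000

Elasticity = 600 · (50 / 15000) = 2

Interpretation: for a small percentage change in X, the percentage change in Y is approximately 2.00 times as large.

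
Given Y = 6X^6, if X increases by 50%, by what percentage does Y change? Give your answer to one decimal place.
1039.1%

For Y = 6X^6:
If X → X(1 + 0.5)
Then Y → Y · (1 + 0.5)^6
     ≈ Y · 11.3906

Percentage change = ((1 + 0.5)^6 − 1) × 100% ≈ 1039.1%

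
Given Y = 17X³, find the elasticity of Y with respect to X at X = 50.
Elasticity = 3

Elasticity = (dY/dX) · (X/Y)

dY/dX = 51·X²
At X = 50: dY/dX = 127500, Y = 2125000

Elasticity = 127500 · (50 / 2125000) = 3

Interpretation: for a small percentage change in X, the percentage change in Y is approximately 3.00 times as large.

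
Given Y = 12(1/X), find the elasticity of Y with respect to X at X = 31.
Elasticity = -1

Elasticity = (dY/dX) · (X/Y)

dY/dX = -12/X²
At X = 31: dY/dX = -12/961, Y = 12/31

Elasticity = (-12/961) · (31 / (12/31)) = -1

Interpretation: for a small percentage change in X, the percentage change in Y is approximately -1.00 times as large.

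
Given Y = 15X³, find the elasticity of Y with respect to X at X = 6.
Elasticity = 3

Elasticity = (dY/dX) · (X/Y)

dY/dX = 45·X²
At X = 6: dY/dX = 1620, Y = 3240

Elasticity = 1620 · (6 / 3240) = 3

Interpretation: for a small percentage change in X, the percentage change in Y is approximately 3.00 times as large.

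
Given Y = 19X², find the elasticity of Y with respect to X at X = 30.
Elasticity = 2

Elasticity = (dY/dX) · (X/Y)

dY/dX = 38·X
At X = 30: dY/dX = 1140, Y = 17100

Elasticity = 1140 · (30 / 17100) = 2

Interpretation: for a small percentage change in X, the percentage change in Y is approximately 2.00 times as large.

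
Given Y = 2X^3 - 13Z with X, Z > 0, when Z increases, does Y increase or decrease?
Y decreases

Taking the partial derivative:
∂Y/∂Z = -13

∂Y/∂Z = -13 < 0 (assuming positive values)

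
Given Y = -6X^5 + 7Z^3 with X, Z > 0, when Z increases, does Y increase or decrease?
Y increases

Taking the partial derivative:
∂Y/∂Z = 21Z^2

∂Y/∂Z = 21Z^2 > 0 (assuming positive values)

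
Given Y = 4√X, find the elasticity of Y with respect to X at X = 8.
Elasticity = 1/2

Elasticity = (dY/dX) · (X/Y)

dY/dX = 2/√X
At X = 8: dY/dX = √2/2, Y = 8·√2

Elasticity = (√2/2) · (8 / (8·√2)) = 1/2

Interpretation: for a small percentage change in X, the percentage change in Y is approximately 0.50 times as large.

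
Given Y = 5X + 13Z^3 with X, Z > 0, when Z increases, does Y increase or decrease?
Y increases

Taking the partial derivative:
∂Y/∂Z = 39Z^2

∂Y/∂Z = 39Z^2 > 0 (assuming positive values)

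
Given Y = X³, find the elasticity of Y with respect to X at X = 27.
Elasticity = 3

Elasticity = (dY/dX) · (X/Y)

dY/dX = 3·X²
At X = 27: dY/dX = 2187, Y = 19683

Elasticity = 2187 · (27 / 19683) = 3

Interpretation: for a small percentage change in X, the percentage change in Y is approximately 3.00 times as large.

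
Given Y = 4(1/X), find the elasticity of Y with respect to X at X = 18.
Elasticity = -1

Elasticity = (dY/dX) · (X/Y)

dY/dX = -4/X²
At X = 18: dY/dX = -1/81, Y = 2/9

Elasticity = (-1/81) · (18 / (2/9)) = -1

Interpretation: for a small percentage change in X, the percentage change in Y is approximately -1.00 times as large.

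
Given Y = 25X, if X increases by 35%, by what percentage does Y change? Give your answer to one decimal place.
35.0%

For Y = 25X:
If X → X(1 + 0.35)
Then Y → Y · (1 + 0.35)^1
     = Y · 1.3500

Percentage change = ((1 + 0.35)^1 − 1) × 100% = 35.0%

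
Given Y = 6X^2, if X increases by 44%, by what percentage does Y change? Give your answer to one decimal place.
107.4%

For Y = 6X^2:
If X → X(1 + 0.44)
Then Y → Y · (1 + 0.44)^2
     = Y · 2.0736

Percentage change = ((1 + 0.44)^2 − 1) × 100% ≈ 107.4%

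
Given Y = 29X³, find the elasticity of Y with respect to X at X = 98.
Elasticity = 3

Elasticity = (dY/dX) · (X/Y)

dY/dX = 87·X²
At X = 98: dY/dX = 835548, Y = 27294568

Elasticity = 835548 · (98 / 27294568) = 3

Interpretation: for a small percentage change in X, the percentage change in Y is approximately 3.00 times as large.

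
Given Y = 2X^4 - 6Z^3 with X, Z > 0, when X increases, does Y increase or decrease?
Y increases

Taking the partial derivative:
∂Y/∂X = 8X^3

∂Y/∂X = 8X^3 > 0 (assuming positive values)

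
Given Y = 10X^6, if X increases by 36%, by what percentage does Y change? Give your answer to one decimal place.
532.8%

For Y = 10X^6:
If X → X(1 + 0.36)
Then Y → Y · (1 + 0.36)^6
     ≈ Y · 6.3275

Percentage change = ((1 + 0.36)^6 − 1) × 100% ≈ 532.8%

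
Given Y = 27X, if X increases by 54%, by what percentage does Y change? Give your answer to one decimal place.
54.0%

For Y = 27X:
If X → X(1 + 0.54)
Then Y → Y · (1 + 0.54)^1
     = Y · 1.5400

Percentage change = ((1 + 0.54)^1 − 1) × 100% = 54.0%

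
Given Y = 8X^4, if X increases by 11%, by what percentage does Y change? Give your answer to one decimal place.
51.8%

For Y = 8X^4:
If X → X(1 + 0.11)
Then Y → Y · (1 + 0.11)^4
     ≈ Y · 1.5181

Percentage change = ((1 + 0.11)^4 − 1) × 100% ≈ 51.8%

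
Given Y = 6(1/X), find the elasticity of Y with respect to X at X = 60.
Elasticity = -1

Elasticity = (dY/dX) · (X/Y)

dY/dX = -6/X²
At X = 60: dY/dX = -1/600, Y = 1/10

Elasticity = (-1/600) · (60 / (1/10)) = -1

Interpretation: for a small percentage change in X, the percentage change in Y is approximately -1.00 times as large.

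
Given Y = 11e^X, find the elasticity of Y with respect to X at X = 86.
Elasticity = 86

Elasticity = (dY/dX) · (X/Y)

dY/dX = 11·e^X
At X = 86: dY/dX = 11·e^86, Y = 11·e^86

Elasticity = (11·e^86) · (86 / (11·e^86)) = 86

Interpretation: for a small percentage change in X, the percentage change in Y is approximately 86.00 times as large.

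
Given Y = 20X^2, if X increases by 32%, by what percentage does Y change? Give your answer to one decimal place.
74.2%

For Y = 20X^2:
If X → X(1 + 0.32)
Then Y → Y · (1 + 0.32)^2
     = Y · 1.7424

Percentage change = ((1 + 0.32)^2 − 1) × 100% ≈ 74.2%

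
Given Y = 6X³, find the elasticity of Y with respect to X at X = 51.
Elasticity = 3

Elasticity = (dY/dX) · (X/Y)

dY/dX = 18·X²
At X = 51: dY/dX = 46818, Y = 795906

Elasticity = 46818 · (51 / 795906) = 3

Interpretation: for a small percentage change in X, the percentage change in Y is approximately 3.00 times as large.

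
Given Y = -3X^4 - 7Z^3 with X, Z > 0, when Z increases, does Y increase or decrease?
Y decreases

Taking the partial derivative:
∂Y/∂Z = -21Z^2

∂Y/∂Z = -21Z^2 < 0 (assuming positive values)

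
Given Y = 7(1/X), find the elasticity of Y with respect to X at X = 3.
Elasticity = -1

Elasticity = (dY/dX) · (X/Y)

dY/dX = -7/X²
At X = 3: dY/dX = -7/9, Y = 7/3

Elasticity = (-7/9) · (3 / (7/3)) = -1

Interpretation: for a small percentage change in X, the percentage change in Y is approximately -1.00 times as large.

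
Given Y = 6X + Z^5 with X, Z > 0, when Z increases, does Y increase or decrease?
Y increases

Taking the partial derivative:
∂Y/∂Z = 5Z^4

∂Y/∂Z = 5Z^4 > 0 (assuming positive values)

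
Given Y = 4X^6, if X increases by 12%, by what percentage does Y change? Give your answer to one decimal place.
97.4%

For Y = 4X^6:
If X → X(1 + 0.12)
Then Y → Y · (1 + 0.12)^6
     ≈ Y · 1.9738

Percentage change = ((1 + 0.12)^6 − 1) × 100% ≈ 97.4%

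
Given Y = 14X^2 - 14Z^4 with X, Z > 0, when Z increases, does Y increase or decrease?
Y decreases

Taking the partial derivative:
∂Y/∂Z = -56Z^3

∂Y/∂Z = -56Z^3 < 0 (assuming positive values)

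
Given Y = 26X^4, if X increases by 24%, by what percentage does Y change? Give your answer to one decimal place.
136.4%

For Y = 26X^4:
If X → X(1 + 0.24)
Then Y → Y · (1 + 0.24)^4
     ≈ Y · 2.3642

Percentage change = ((1 + 0.24)^4 − 1) × 100% ≈ 136.4%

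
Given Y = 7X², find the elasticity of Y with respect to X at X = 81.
Elasticity = 2

Elasticity = (dY/dX) · (X/Y)

dY/dX = 14·X
At X = 81: dY/dX = 1134, Y = 45927

Elasticity = 1134 · (81 / 45927) = 2

Interpretation: for a small percentage change in X, the percentage change in Y is approximately 2.00 times as large.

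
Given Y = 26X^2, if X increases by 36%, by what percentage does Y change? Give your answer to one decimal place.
85.0%

For Y = 26X^2:
If X → X(1 + 0.36)
Then Y → Y · (1 + 0.36)^2
     = Y · 1.8496

Percentage change = ((1 + 0.36)^2 − 1) × 100% ≈ 85.0%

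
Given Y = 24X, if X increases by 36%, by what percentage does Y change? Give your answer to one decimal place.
36.0%

For Y = 24X:
If X → X(1 + 0.36)
Then Y → Y · (1 + 0.36)^1
     = Y · 1.3600

Percentage change = ((1 + 0.36)^1 − 1) × 100% = 36.0%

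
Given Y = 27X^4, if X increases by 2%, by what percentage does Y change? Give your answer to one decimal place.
8.2%

For Y = 27X^4:
If X → X(1 + 0.02)
Then Y → Y · (1 + 0.02)^4
     ≈ Y · 1.0824

Percentage change = ((1 + 0.02)^4 − 1) × 100% ≈ 8.2%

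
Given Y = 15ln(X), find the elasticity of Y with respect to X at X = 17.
Elasticity = 1/ln(17) ≈ 0.3530

Elasticity = (dY/dX) · (X/Y)

dY/dX = 15/X
At X = 17: dY/dX = 15/17, Y = 15·ln(17)

Elasticity = (15/17) · (17 / (15·ln(17))) = 1/ln(17) ≈ 0.3530

Interpretation: for a small percentage change in X, the percentage change in Y is approximately 0.35 times as large.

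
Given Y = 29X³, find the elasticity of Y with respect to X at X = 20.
Elasticity = 3

Elasticity = (dY/dX) · (X/Y)

dY/dX = 87·X²
At X = 20: dY/dX = 34800, Y = 232000

Elasticity = 34800 · (20 / 232000) = 3

Interpretation: for a small percentage change in X, the percentage change in Y is approximately 3.00 times as large.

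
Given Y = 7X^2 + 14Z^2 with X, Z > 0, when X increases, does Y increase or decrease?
Y increases

Taking the partial derivative:
∂Y/∂X = 14X

∂Y/∂X = 14X > 0 (assuming positive values)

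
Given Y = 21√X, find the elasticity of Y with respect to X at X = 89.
Elasticity = 1/2

Elasticity = (dY/dX) · (X/Y)

dY/dX = 21/(2·√X)
At X = 89: dY/dX = 21·√89/178, Y = 21·√89

Elasticity = (21·√89/178) · (89 / (21·√89)) = 1/2

Interpretation: for a small percentage change in X, the percentage change in Y is approximately 0.50 times as large.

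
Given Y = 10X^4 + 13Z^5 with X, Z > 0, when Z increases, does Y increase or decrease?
Y increases

Taking the partial derivative:
∂Y/∂Z = 65Z^4

∂Y/∂Z = 65Z^4 > 0 (assuming positive values)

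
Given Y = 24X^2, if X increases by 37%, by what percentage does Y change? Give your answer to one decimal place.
87.7%

For Y = 24X^2:
If X → X(1 + 0.37)
Then Y → Y · (1 + 0.37)^2
     = Y · 1.8769

Percentage change = ((1 + 0.37)^2 − 1) × 100% ≈ 87.7%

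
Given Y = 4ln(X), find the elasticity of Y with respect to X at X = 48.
Elasticity = 1/ln(48) ≈ 0.2583

Elasticity = (dY/dX) · (X/Y)

dY/dX = 4/X
At X = 48: dY/dX = 1/12, Y = 4·ln(48)

Elasticity = (1/12) · (48 / (4·ln(48))) = 1/ln(48) ≈ 0.2583

Interpretation: for a small percentage change in X, the percentage change in Y is approximately 0.26 times as large.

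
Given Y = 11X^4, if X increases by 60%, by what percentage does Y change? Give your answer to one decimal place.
555.4%

For Y = 11X^4:
If X → X(1 + 0.6)
Then Y → Y · (1 + 0.6)^4
     = Y · 6.5536

Percentage change = ((1 + 0.6)^4 − 1) × 100% ≈ 555.4%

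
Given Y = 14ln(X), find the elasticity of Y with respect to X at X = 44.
Elasticity = 1/ln(44) ≈ 0.2643

Elasticity = (dY/dX) · (X/Y)

dY/dX = 14/X
At X = 44: dY/dX = 7/22, Y = 14·ln(44)

Elasticity = (7/22) · (44 / (14·ln(44))) = 1/ln(44) ≈ 0.2643

Interpretation: for a small percentage change in X, the percentage change in Y is approximately 0.26 times as large.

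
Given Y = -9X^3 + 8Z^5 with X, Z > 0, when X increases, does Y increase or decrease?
Y decreases

Taking the partial derivative:
∂Y/∂X = -27X^2

∂Y/∂X = -27X^2 < 0 (assuming positive values)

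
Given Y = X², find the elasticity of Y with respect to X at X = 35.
Elasticity = 2

Elasticity = (dY/dX) · (X/Y)

dY/dX = 2·X
At X = 35: dY/dX = 70, Y = 1225

Elasticity = 70 · (35 / 1225) = 2

Interpretation: for a small percentage change in X, the percentage change in Y is approximately 2.00 times as large.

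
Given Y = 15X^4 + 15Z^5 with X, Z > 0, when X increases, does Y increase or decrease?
Y increases

Taking the partial derivative:
∂Y/∂X = 60X^3

∂Y/∂X = 60X^3 > 0 (assuming positive values)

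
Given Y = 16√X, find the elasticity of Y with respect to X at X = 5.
Elasticity = 1/2

Elasticity = (dY/dX) · (X/Y)

dY/dX = 8/√X
At X = 5: dY/dX = 8·√5/5, Y = 16·√5

Elasticity = (8·√5/5) · (5 / (16·√5)) = 1/2

Interpretation: for a small percentage change in X, the percentage change in Y is approximately 0.50 times as large.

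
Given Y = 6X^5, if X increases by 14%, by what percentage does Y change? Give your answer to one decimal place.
92.5%

For Y = 6X^5:
If X → X(1 + 0.14)
Then Y → Y · (1 + 0.14)^5
     ≈ Y · 1.9254

Percentage change = ((1 + 0.14)^5 − 1) × 100% ≈ 92.5%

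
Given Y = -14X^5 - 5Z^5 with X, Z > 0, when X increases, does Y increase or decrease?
Y decreases

Taking the partial derivative:
∂Y/∂X = -70X^4

∂Y/∂X = -70X^4 < 0 (assuming positive values)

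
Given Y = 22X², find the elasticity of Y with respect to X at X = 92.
Elasticity = 2

Elasticity = (dY/dX) · (X/Y)

dY/dX = 44·X
At X = 92: dY/dX = 4048, Y = 186208

Elasticity = 4048 · (92 / 186208) = 2

Interpretation: for a small percentage change in X, the percentage change in Y is approximately 2.00 times as large.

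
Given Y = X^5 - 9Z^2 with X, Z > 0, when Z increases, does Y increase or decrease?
Y decreases

Taking the partial derivative:
∂Y/∂Z = -18Z

∂Y/∂Z = -18Z < 0 (assuming positive values)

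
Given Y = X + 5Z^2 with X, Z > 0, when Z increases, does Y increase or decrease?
Y increases

Taking the partial derivative:
∂Y/∂Z = 10Z

∂Y/∂Z = 10Z > 0 (assuming positive values)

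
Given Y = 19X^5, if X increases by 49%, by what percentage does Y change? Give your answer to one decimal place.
634.4%

For Y = 19X^5:
If X → X(1 + 0.49)
Then Y → Y · (1 + 0.49)^5
     ≈ Y · 7.3440

Percentage change = ((1 + 0.49)^5 − 1) × 100% ≈ 634.4%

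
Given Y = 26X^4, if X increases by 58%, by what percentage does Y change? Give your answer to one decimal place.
523.2%

For Y = 26X^4:
If X → X(1 + 0.58)
Then Y → Y · (1 + 0.58)^4
     ≈ Y · 6.2320

Percentage change = ((1 + 0.58)^4 − 1) × 100% ≈ 523.2%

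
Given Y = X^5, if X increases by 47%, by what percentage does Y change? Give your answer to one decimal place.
586.4%

For Y = X^5:
If X → X(1 + 0.47)
Then Y → Y · (1 + 0.47)^5
     ≈ Y · 6.8641

Percentage change = ((1 + 0.47)^5 − 1) × 100% ≈ 586.4%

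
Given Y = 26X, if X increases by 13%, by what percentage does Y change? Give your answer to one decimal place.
13.0%

For Y = 26X:
If X → X(1 + 0.13)
Then Y → Y · (1 + 0.13)^1
     = Y · 1.1300

Percentage change = ((1 + 0.13)^1 − 1) × 100% = 13.0%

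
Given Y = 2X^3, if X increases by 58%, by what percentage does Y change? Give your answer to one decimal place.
294.4%

For Y = 2X^3:
If X → X(1 + 0.58)
Then Y → Y · (1 + 0.58)^3
     ≈ Y · 3.9443

Percentage change = ((1 + 0.58)^3 − 1) × 100% ≈ 294.4%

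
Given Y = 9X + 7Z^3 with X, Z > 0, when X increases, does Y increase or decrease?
Y increases

Taking the partial derivative:
∂Y/∂X = 9

∂Y/∂X = 9 > 0 (assuming positive values)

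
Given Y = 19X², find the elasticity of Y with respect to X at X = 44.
Elasticity = 2

Elasticity = (dY/dX) · (X/Y)

dY/dX = 38·X
At X = 44: dY/dX = 1672, Y = 36784

Elasticity = 1672 · (44 / 36784) = 2

Interpretation: for a small percentage change in X, the percentage change in Y is approximately 2.00 times as large.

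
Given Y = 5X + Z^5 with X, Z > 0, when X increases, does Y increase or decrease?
Y increases

Taking the partial derivative:
∂Y/∂X = 5

∂Y/∂X = 5 > 0 (assuming positive values)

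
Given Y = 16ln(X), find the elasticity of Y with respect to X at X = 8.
Elasticity = 1/ln(8) ≈ 0.4809

Elasticity = (dY/dX) · (X/Y)

dY/dX = 16/X
At X = 8: dY/dX = 2, Y = 16·ln(8)

Elasticity = 2 · (8 / (16·ln(8))) = 1/ln(8) ≈ 0.4809

Interpretation: for a small percentage change in X, the percentage change in Y is approximately 0.48 times as large.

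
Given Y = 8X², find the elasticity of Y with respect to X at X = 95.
Elasticity = 2

Elasticity = (dY/dX) · (X/Y)

dY/dX = 16·X
At X = 95: dY/dX = 1520, Y = 72200

Elasticity = 1520 · (95 / 72200) = 2

Interpretation: for a small percentage change in X, the percentage change in Y is approximately 2.00 times as large.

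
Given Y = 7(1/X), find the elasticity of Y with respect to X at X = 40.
Elasticity = -1

Elasticity = (dY/dX) · (X/Y)

dY/dX = -7/X²
At X = 40: dY/dX = -7/1600, Y = 7/40

Elasticity = (-7/1600) · (40 / (7/40)) = -1

Interpretation: for a small percentage change in X, the percentage change in Y is approximately -1.00 times as large.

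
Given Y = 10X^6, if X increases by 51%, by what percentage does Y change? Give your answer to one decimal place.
1085.4%

For Y = 10X^6:
If X → X(1 + 0.51)
Then Y → Y · (1 + 0.51)^6
     ≈ Y · 11.8539

Percentage change = ((1 + 0.51)^6 − 1) × 100% ≈ 1085.4%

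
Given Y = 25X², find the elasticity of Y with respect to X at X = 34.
Elasticity = 2

Elasticity = (dY/dX) · (X/Y)

dY/dX = 50·X
At X = 34: dY/dX = 1700, Y = 28900

Elasticity = 1700 · (34 / 28900) = 2

Interpretation: for a small percentage change in X, the percentage change in Y is approximately 2.00 times as large.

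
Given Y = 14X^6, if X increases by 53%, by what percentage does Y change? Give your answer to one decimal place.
1182.8%

For Y = 14X^6:
If X → X(1 + 0.53)
Then Y → Y · (1 + 0.53)^6
     ≈ Y · 12.8277

Percentage change = ((1 + 0.53)^6 − 1) × 100% ≈ 1182.8%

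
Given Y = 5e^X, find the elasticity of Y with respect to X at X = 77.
Elasticity = 77

Elasticity = (dY/dX) · (X/Y)

dY/dX = 5·e^X
At X = 77: dY/dX = 5·e^77, Y = 5·e^77

Elasticity = (5·e^77) · (77 / (5·e^77)) = 77

Interpretation: for a small percentage change in X, the percentage change in Y is approximately 77.00 times as large.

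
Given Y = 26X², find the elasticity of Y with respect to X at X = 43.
Elasticity = 2

Elasticity = (dY/dX) · (X/Y)

dY/dX = 52·X
At X = 43: dY/dX = 2236, Y = 48074

Elasticity = 2236 · (43 / 48074) = 2

Interpretation: for a small percentage change in X, the percentage change in Y is approximately 2.00 times as large.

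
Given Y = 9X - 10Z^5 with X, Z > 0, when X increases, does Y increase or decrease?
Y increases

Taking the partial derivative:
∂Y/∂X = 9

∂Y/∂X = 9 > 0 (assuming positive values)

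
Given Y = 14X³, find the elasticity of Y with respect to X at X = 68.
Elasticity = 3

Elasticity = (dY/dX) · (X/Y)

dY/dX = 42·X²
At X = 68: dY/dX = 194208, Y = 4402048

Elasticity = 194208 · (68 / 4402048) = 3

Interpretation: for a small percentage change in X, the percentage change in Y is approximately 3.00 times as large.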